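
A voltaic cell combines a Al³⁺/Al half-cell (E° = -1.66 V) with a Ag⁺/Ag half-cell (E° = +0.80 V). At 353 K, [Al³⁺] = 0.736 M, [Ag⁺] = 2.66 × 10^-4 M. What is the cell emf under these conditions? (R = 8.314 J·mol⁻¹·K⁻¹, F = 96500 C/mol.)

2.21 V

The Ag⁺/Ag couple has the higher reduction potential and acts as the cathode, so E°_cell = +0.80 − (-1.66) = 2.46 V.
Balancing electrons gives n = 3; the reaction quotient is Q = [Al³⁺]/[Ag⁺]^3 = 3.91 × 10^10.
E = E° − (RT/nF) ln Q = 2.46 − (8.314×353)/(3×96500) × (24.390) = 2.460 − 0.247 = 2.213 V.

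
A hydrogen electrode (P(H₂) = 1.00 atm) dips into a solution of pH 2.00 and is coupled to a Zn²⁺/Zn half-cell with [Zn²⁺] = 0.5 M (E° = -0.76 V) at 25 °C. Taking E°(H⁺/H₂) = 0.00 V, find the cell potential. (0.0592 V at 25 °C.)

0.65 V

The hydrogen couple is the cathode, so E°_cell = 0.76 V; n = 2.
[H⁺] = 10^(−2.00) = 0.010 M, and Q = [Zn²⁺]·P(H₂) / [H⁺]^2 = 5000.
E = E° − (0.0592/2) log Q = 0.76 − (0.0592/2)(3.699) = 0.651 V.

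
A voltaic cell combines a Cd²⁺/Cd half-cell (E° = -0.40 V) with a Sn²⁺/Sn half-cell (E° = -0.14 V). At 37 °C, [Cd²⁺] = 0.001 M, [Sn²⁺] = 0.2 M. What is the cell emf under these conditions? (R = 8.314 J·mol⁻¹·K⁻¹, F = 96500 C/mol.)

0.331 V

The Sn²⁺/Sn couple has the higher reduction potential and acts as the cathode, so E°_cell = -0.14 − (-0.40) = 0.26 V.
Balancing electrons gives n = 2; the reaction quotient is Q = [Cd²⁺]/[Sn²⁺] = 0.00500.
E = E° − (RT/nF) ln Q = 0.26 − (8.314×310)/(2×96500) × (-5.298) = 0.260 + 0.071 = 0.331 V.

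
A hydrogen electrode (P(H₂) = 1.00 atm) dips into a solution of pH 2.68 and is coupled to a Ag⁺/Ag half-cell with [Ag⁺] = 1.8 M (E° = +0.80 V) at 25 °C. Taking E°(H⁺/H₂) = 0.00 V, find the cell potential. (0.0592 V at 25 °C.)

The Ag⁺/Ag couple is the cathode, so E°_cell = 0.80 V; n = 2.
[H⁺] = 10^(−2.68) = 0.0021 M, and Q = [H⁺]^2 / ([Ag⁺]^2·P(H₂)) = 1.35 × 10^-6.
E = E° − (0.0592/2) log Q = 0.80 − (0.0592/2)(-5.871) = 0.974 V.

0.97 V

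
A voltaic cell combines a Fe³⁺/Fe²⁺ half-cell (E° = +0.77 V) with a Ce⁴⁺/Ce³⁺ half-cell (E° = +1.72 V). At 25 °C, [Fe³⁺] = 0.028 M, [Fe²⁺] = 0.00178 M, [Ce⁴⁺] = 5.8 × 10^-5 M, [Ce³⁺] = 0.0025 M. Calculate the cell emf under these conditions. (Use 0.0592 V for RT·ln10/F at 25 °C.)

0.782 V

The Ce⁴⁺/Ce³⁺ couple has the higher reduction potential and acts as the cathode, so E°_cell = +1.72 − (+0.77) = 0.95 V.
Balancing electrons gives n = 1; the reaction quotient is Q = [Fe³⁺]·[Ce³⁺]/([Fe²⁺]·[Ce⁴⁺]) = 678.
At 25 °C, E = E° − (0.0592/n) log Q = 0.95 − (0.0592/1)(2.831) = 0.950 − 0.168 = 0.782 V.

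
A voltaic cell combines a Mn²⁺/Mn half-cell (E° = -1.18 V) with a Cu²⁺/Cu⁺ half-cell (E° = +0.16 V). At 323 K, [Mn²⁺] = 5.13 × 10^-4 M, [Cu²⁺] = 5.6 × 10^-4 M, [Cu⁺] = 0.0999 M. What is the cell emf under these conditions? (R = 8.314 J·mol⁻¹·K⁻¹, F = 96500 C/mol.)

The Cu²⁺/Cu⁺ couple has the higher reduction potential and acts as the cathode, so E°_cell = +0.16 − (-1.18) = 1.34 V.
Balancing electrons gives n = 2; the reaction quotient is Q = [Mn²⁺]·[Cu⁺]^2/[Cu²⁺]^2 = 16.3.
E = E° − (RT/nF) ln Q = 1.34 − (8.314×323)/(2×96500) × (2.793) = 1.340 − 0.039 = 1.301 V.

1.30 V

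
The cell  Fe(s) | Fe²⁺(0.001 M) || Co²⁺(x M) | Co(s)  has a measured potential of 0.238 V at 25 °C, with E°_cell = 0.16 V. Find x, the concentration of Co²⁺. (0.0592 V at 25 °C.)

0.43 M

From the Nernst equation, log Q = n(E° − E)/0.0592 = 2(0.16 − 0.238)/0.0592 = -2.635, so Q = 0.00232.
With Q = [Fe²⁺]/[Co²⁺] and the known concentrations, [Co²⁺] in the denominator gives [Co²⁺] = 0.43 M.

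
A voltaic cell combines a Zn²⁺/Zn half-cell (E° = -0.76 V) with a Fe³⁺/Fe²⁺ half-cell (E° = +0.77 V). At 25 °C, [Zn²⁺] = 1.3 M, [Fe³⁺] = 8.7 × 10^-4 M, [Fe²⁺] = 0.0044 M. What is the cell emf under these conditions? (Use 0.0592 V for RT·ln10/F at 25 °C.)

1.48 V

The Fe³⁺/Fe²⁺ couple has the higher reduction potential and acts as the cathode, so E°_cell = +0.77 − (-0.76) = 1.53 V.
Balancing electrons gives n = 2; the reaction quotient is Q = [Zn²⁺]·[Fe²⁺]^2/[Fe³⁺]^2 = 33.3.
At 25 °C, E = E° − (0.0592/n) log Q = 1.53 − (0.0592/2)(1.522) = 1.530 − 0.045 = 1.485 V.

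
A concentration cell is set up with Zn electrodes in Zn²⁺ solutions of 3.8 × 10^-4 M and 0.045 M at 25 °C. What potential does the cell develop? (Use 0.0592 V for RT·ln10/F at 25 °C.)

0.061 V

Both half-cells are Zn²⁺/Zn, so E°_cell = 0. The concentrated side is the cathode; the cell reaction moves Zn²⁺ from high to low concentration with n = 2.
Q = [Zn²⁺]_dilute/[Zn²⁺]_conc = 3.8 × 10^-4/0.045 = 0.00844.
E = 0 − (0.0592/2) log Q = −(0.0592/2)(-2.073) = 0.0614 V.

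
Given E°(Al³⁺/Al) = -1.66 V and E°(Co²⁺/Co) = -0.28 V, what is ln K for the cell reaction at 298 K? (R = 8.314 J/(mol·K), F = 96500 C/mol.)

ln K = 322.5

E°_cell = -0.28 − (-1.66) = 1.38 V, with n = 6 electrons transferred.
At equilibrium E = 0, so the Nernst equation gives ln K = nFE°/RT = (6)(96500)(1.38)/((8.314)(298)) = 322.50.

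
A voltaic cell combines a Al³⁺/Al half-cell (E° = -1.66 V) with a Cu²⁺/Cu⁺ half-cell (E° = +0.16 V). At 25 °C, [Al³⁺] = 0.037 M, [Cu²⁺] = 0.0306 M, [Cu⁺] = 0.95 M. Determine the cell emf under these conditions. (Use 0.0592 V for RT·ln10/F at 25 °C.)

1.76 V

The Cu²⁺/Cu⁺ couple has the higher reduction potential and acts as the cathode, so E°_cell = +0.16 − (-1.66) = 1.82 V.
Balancing electrons gives n = 3; the reaction quotient is Q = [Al³⁺]·[Cu⁺]^3/[Cu²⁺]^3 = 1110.
At 25 °C, E = E° − (0.0592/n) log Q = 1.82 − (0.0592/3)(3.044) = 1.820 − 0.060 = 1.760 V.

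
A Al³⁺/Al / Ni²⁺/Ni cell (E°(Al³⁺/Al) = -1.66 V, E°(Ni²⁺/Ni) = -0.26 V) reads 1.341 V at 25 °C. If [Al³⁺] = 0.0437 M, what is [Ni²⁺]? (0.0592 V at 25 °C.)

From the Nernst equation, log Q = n(E° − E)/0.0592 = 6(1.40 − 1.341)/0.0592 = 5.980, so Q = 9.54 × 10^5.
With Q = [Al³⁺]^2/[Ni²⁺]^3 and the known concentrations, [Ni²⁺]^3 in the denominator gives [Ni²⁺] = 0.0013 M.

0.0013 M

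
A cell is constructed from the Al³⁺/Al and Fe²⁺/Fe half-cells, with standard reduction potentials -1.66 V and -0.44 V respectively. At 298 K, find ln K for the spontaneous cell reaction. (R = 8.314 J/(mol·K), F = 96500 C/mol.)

E°_cell = -0.44 − (-1.66) = 1.22 V, with n = 6 electrons transferred.
At equilibrium E = 0, so the Nernst equation gives ln K = nFE°/RT = (6)(96500)(1.22)/((8.314)(298)) = 285.11.

ln K = 285.1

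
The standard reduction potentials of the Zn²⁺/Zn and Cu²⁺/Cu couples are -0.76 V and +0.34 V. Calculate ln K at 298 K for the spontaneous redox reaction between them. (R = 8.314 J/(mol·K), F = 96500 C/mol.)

E°_cell = +0.34 − (-0.76) = 1.10 V, with n = 2 electrons transferred.
At equilibrium E = 0, so the Nernst equation gives ln K = nFE°/RT = (2)(96500)(1.10)/((8.314)(298)) = 85.69.

ln K = 85.7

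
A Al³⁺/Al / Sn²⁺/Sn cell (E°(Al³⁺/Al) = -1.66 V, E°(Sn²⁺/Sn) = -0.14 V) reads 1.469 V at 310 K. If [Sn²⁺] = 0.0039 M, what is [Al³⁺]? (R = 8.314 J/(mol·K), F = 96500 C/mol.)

From the Nernst equation, ln Q = nF(E° − E)/RT = 6×96500×(1.52 − 1.469)/(8.314×310) = 11.457, so Q = 9.46 × 10^4.
With Q = [Al³⁺]^2/[Sn²⁺]^3 and the known concentrations, [Al³⁺]^2 in the numerator gives [Al³⁺] = 0.075 M.

0.075 M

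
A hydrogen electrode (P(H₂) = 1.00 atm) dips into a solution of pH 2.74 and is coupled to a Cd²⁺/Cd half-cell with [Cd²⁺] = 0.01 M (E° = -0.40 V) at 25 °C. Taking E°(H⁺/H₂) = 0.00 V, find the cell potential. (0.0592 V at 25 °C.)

The hydrogen couple is the cathode, so E°_cell = 0.40 V; n = 2.
[H⁺] = 10^(−2.74) = 0.0018 M, and Q = [Cd²⁺]·P(H₂) / [H⁺]^2 = 3020.
E = E° − (0.0592/2) log Q = 0.40 − (0.0592/2)(3.480) = 0.297 V.

0.30 V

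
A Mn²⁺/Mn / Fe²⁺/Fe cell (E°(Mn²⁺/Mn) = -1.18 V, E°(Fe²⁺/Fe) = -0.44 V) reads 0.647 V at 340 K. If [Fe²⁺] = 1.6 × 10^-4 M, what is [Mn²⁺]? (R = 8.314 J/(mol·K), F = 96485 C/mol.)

0.091 M

From the Nernst equation, ln Q = nF(E° − E)/RT = 2×96485×(0.74 − 0.647)/(8.314×340) = 6.349, so Q = 572.
With Q = [Mn²⁺]/[Fe²⁺] and the known concentrations, [Mn²⁺] in the numerator gives [Mn²⁺] = 0.091 M.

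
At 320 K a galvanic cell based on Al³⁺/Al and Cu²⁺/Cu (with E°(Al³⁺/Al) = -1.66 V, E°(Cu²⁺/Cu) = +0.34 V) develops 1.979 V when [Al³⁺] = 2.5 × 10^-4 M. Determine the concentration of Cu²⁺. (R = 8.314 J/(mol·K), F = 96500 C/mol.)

From the Nernst equation, ln Q = nF(E° − E)/RT = 6×96500×(2.00 − 1.979)/(8.314×320) = 4.570, so Q = 96.6.
With Q = [Al³⁺]^2/[Cu²⁺]^3 and the known concentrations, [Cu²⁺]^3 in the denominator gives [Cu²⁺] = 8.7 × 10^-4 M.

8.7 × 10^-4 M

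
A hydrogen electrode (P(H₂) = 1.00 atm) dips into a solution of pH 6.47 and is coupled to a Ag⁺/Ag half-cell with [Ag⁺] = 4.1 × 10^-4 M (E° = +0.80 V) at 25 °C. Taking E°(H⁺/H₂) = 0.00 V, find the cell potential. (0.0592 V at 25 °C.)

The Ag⁺/Ag couple is the cathode, so E°_cell = 0.80 V; n = 2.
[H⁺] = 10^(−6.47) = 3.4 × 10^-7 M, and Q = [H⁺]^2 / ([Ag⁺]^2·P(H₂)) = 6.83 × 10^-7.
E = E° − (0.0592/2) log Q = 0.80 − (0.0592/2)(-6.166) = 0.983 V.

0.98 V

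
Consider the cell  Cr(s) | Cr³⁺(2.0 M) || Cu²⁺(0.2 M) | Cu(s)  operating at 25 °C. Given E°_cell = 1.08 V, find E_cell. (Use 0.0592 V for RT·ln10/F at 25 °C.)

1.05 V

Balancing electrons gives n = 6; the reaction quotient is Q = [Cr³⁺]^2/[Cu²⁺]^3 = 500.
At 25 °C, E = E° − (0.0592/n) log Q = 1.08 − (0.0592/6)(2.699) = 1.080 − 0.027 = 1.053 V.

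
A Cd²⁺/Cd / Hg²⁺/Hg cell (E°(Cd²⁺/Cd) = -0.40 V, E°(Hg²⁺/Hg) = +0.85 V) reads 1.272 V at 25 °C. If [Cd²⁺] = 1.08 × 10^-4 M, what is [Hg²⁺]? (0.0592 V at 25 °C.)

6 × 10^-4 M

From the Nernst equation, log Q = n(E° − E)/0.0592 = 2(1.25 − 1.272)/0.0592 = -0.743, so Q = 0.181.
With Q = [Cd²⁺]/[Hg²⁺] and the known concentrations, [Hg²⁺] in the denominator gives [Hg²⁺] = 6 × 10^-4 M.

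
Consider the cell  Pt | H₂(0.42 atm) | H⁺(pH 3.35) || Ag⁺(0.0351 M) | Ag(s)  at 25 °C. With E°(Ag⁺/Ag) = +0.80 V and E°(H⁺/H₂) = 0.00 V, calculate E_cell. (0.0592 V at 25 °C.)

0.90 V

The Ag⁺/Ag couple is the cathode, so E°_cell = 0.80 V; n = 2.
[H⁺] = 10^(−3.35) = 4.5 × 10^-4 M, and Q = [H⁺]^2 / ([Ag⁺]^2·P(H₂)) = 3.86 × 10^-4.
E = E° − (0.0592/2) log Q = 0.80 − (0.0592/2)(-3.414) = 0.901 V.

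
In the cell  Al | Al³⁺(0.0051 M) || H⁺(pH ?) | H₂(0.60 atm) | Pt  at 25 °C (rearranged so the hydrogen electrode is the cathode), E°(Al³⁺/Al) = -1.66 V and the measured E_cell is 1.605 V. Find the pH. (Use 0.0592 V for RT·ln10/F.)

pH = 1.80

E°_cell = 1.66 V and n = 6.
log Q = n(E° − E)/0.0592 = 6×(1.66 − 1.605)/0.0592 = 5.574.
With Q = [Al³⁺]^2·P(H₂)^3 / [H⁺]^6, solving for [H⁺] gives log[H⁺] = -1.804, so pH = 1.80.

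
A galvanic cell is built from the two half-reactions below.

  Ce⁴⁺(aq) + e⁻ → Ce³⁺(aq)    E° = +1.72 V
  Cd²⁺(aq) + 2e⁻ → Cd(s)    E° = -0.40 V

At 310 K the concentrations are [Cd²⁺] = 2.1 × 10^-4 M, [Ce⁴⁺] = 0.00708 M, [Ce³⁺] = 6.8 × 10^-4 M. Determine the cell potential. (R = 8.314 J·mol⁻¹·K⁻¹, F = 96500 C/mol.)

The Ce⁴⁺/Ce³⁺ couple has the higher reduction potential and acts as the cathode, so E°_cell = +1.72 − (-0.40) = 2.12 V.
Balancing electrons gives n = 2; the reaction quotient is Q = [Cd²⁺]·[Ce³⁺]^2/[Ce⁴⁺]^2 = 1.94 × 10^-6.
E = E° − (RT/nF) ln Q = 2.12 − (8.314×310)/(2×96500) × (-13.154) = 2.120 + 0.176 = 2.296 V.

2.30 V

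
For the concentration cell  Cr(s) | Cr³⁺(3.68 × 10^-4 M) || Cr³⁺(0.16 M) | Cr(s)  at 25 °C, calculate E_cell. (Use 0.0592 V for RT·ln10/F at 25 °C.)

0.052 V

Both half-cells are Cr³⁺/Cr, so E°_cell = 0. The concentrated side is the cathode; the cell reaction moves Cr³⁺ from high to low concentration with n = 3.
Q = [Cr³⁺]_dilute/[Cr³⁺]_conc = 3.68 × 10^-4/0.16 = 0.00230.
E = 0 − (0.0592/3) log Q = −(0.0592/3)(-2.638) = 0.0521 V.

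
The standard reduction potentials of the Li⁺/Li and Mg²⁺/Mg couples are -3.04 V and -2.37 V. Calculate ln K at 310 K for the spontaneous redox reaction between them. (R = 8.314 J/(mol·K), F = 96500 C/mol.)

E°_cell = -2.37 − (-3.04) = 0.67 V, with n = 2 electrons transferred.
At equilibrium E = 0, so the Nernst equation gives ln K = nFE°/RT = (2)(96500)(0.67)/((8.314)(310)) = 50.17.

ln K = 50.2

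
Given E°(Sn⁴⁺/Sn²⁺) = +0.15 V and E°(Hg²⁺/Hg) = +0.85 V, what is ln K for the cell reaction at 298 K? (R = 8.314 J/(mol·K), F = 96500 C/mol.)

E°_cell = +0.85 − (+0.15) = 0.70 V, with n = 2 electrons transferred.
At equilibrium E = 0, so the Nernst equation gives ln K = nFE°/RT = (2)(96500)(0.70)/((8.314)(298)) = 54.53.

ln K = 54.5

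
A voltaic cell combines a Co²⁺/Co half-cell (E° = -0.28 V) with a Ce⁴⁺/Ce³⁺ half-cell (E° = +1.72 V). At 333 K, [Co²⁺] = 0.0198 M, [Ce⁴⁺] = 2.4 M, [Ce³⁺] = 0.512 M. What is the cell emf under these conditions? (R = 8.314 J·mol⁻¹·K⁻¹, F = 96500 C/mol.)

The Ce⁴⁺/Ce³⁺ couple has the higher reduction potential and acts as the cathode, so E°_cell = +1.72 − (-0.28) = 2.00 V.
Balancing electrons gives n = 2; the reaction quotient is Q = [Co²⁺]·[Ce³⁺]^2/[Ce⁴⁺]^2 = 9.01 × 10^-4.
E = E° − (RT/nF) ln Q = 2.00 − (8.314×333)/(2×96500) × (-7.012) = 2.000 + 0.101 = 2.101 V.

2.10 V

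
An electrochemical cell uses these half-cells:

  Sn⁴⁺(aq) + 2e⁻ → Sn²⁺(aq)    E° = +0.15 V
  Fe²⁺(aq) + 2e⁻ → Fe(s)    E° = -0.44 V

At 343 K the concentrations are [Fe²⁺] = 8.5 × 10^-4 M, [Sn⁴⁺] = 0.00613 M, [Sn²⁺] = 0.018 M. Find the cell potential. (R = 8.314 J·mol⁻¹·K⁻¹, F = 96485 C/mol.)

The Sn⁴⁺/Sn²⁺ couple has the higher reduction potential and acts as the cathode, so E°_cell = +0.15 − (-0.44) = 0.59 V.
Balancing electrons gives n = 2; the reaction quotient is Q = [Fe²⁺]·[Sn²⁺]/[Sn⁴⁺] = 0.00250.
E = E° − (RT/nF) ln Q = 0.59 − (8.314×343)/(2×96485) × (-5.993) = 0.590 + 0.089 = 0.679 V.

0.679 V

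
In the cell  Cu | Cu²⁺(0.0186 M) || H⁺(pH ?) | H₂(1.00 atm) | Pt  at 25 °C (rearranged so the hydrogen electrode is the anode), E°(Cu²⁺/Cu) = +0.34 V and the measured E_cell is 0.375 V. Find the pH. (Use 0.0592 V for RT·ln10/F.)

E°_cell = 0.34 V and n = 2.
log Q = n(E° − E)/0.0592 = 2×(0.34 − 0.375)/0.0592 = -1.182.
With Q = [H⁺]^2 / ([Cu²⁺]·P(H₂)), solving for [H⁺] gives log[H⁺] = -1.456, so pH = 1.46.

pH = 1.46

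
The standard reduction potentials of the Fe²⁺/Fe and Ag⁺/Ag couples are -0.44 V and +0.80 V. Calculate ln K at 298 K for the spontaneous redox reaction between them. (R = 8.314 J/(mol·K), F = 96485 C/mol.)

E°_cell = +0.80 − (-0.44) = 1.24 V, with n = 2 electrons transferred.
At equilibrium E = 0, so the Nernst equation gives ln K = nFE°/RT = (2)(96485)(1.24)/((8.314)(298)) = 96.58.

ln K = 96.6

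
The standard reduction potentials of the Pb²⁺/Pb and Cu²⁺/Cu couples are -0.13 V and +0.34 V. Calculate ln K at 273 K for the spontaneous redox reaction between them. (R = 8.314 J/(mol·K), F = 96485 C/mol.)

E°_cell = +0.34 − (-0.13) = 0.47 V, with n = 2 electrons transferred.
At equilibrium E = 0, so the Nernst equation gives ln K = nFE°/RT = (2)(96485)(0.47)/((8.314)(273)) = 39.96.

ln K = 40.0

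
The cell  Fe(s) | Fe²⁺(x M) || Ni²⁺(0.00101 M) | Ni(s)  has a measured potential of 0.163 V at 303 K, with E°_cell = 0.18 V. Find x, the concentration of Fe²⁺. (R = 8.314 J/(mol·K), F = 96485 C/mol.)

0.0037 M

From the Nernst equation, ln Q = nF(E° − E)/RT = 2×96485×(0.18 − 0.163)/(8.314×303) = 1.302, so Q = 3.68.
With Q = [Fe²⁺]/[Ni²⁺] and the known concentrations, [Fe²⁺] in the numerator gives [Fe²⁺] = 0.0037 M.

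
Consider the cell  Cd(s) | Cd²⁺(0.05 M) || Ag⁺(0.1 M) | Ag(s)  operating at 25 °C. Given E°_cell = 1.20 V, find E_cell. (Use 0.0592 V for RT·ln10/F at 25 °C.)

1.18 V

Balancing electrons gives n = 2; the reaction quotient is Q = [Cd²⁺]/[Ag⁺]^2 = 5.00.
At 25 °C, E = E° − (0.0592/n) log Q = 1.20 − (0.0592/2)(0.699) = 1.200 − 0.021 = 1.179 V.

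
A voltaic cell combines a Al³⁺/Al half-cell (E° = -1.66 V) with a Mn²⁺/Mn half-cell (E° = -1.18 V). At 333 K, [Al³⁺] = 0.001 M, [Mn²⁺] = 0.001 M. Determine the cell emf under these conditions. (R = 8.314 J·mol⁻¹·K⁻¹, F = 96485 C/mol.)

The Mn²⁺/Mn couple has the higher reduction potential and acts as the cathode, so E°_cell = -1.18 − (-1.66) = 0.48 V.
Balancing electrons gives n = 6; the reaction quotient is Q = [Al³⁺]^2/[Mn²⁺]^3 = 1000.
E = E° − (RT/nF) ln Q = 0.48 − (8.314×333)/(6×96485) × (6.908) = 0.480 − 0.033 = 0.447 V.

0.447 V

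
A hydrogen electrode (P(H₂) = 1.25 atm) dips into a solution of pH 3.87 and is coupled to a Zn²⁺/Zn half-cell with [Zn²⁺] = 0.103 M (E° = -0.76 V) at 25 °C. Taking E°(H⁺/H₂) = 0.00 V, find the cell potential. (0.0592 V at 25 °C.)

0.56 V

The hydrogen couple is the cathode, so E°_cell = 0.76 V; n = 2.
[H⁺] = 10^(−3.87) = 1.3 × 10^-4 M, and Q = [Zn²⁺]·P(H₂) / [H⁺]^2 = 7.08 × 10^6.
E = E° − (0.0592/2) log Q = 0.76 − (0.0592/2)(6.850) = 0.557 V.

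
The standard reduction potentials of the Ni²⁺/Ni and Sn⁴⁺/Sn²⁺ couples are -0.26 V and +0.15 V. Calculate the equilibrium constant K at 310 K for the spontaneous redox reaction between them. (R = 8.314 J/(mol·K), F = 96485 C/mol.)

E°_cell = +0.15 − (-0.26) = 0.41 V, with n = 2 electrons transferred.
At equilibrium E = 0, so the Nernst equation gives ln K = nFE°/RT = (2)(96485)(0.41)/((8.314)(310)) = 30.70.
K = e^30.70 = 2.1 × 10^13.

2.1 × 10^13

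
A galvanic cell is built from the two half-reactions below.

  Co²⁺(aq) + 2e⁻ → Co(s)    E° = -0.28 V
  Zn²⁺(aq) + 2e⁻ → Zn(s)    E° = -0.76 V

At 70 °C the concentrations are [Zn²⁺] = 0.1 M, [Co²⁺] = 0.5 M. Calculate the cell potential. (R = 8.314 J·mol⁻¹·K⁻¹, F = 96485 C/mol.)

0.504 V

The Co²⁺/Co couple has the higher reduction potential and acts as the cathode, so E°_cell = -0.28 − (-0.76) = 0.48 V.
Balancing electrons gives n = 2; the reaction quotient is Q = [Zn²⁺]/[Co²⁺] = 0.200.
E = E° − (RT/nF) ln Q = 0.48 − (8.314×343)/(2×96485) × (-1.609) = 0.480 + 0.024 = 0.504 V.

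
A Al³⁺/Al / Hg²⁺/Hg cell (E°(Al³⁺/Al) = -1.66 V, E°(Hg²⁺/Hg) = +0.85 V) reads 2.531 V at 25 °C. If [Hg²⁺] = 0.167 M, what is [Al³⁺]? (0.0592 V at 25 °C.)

0.0059 M

From the Nernst equation, log Q = n(E° − E)/0.0592 = 6(2.51 − 2.531)/0.0592 = -2.128, so Q = 0.00744.
With Q = [Al³⁺]^2/[Hg²⁺]^3 and the known concentrations, [Al³⁺]^2 in the numerator gives [Al³⁺] = 0.0059 M.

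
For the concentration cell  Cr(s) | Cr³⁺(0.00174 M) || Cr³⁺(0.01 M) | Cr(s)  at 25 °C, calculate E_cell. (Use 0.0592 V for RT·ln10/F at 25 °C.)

Both half-cells are Cr³⁺/Cr, so E°_cell = 0. The concentrated side is the cathode; the cell reaction moves Cr³⁺ from high to low concentration with n = 3.
Q = [Cr³⁺]_dilute/[Cr³⁺]_conc = 0.00174/0.01 = 0.174.
E = 0 − (0.0592/3) log Q = −(0.0592/3)(-0.759) = 0.0150 V.

0.015 V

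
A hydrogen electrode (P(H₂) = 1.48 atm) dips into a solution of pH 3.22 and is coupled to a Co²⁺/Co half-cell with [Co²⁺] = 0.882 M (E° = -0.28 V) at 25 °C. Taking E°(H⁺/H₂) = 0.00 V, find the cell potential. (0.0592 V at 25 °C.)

The hydrogen couple is the cathode, so E°_cell = 0.28 V; n = 2.
[H⁺] = 10^(−3.22) = 6 × 10^-4 M, and Q = [Co²⁺]·P(H₂) / [H⁺]^2 = 3.6 × 10^6.
E = E° − (0.0592/2) log Q = 0.28 − (0.0592/2)(6.556) = 0.086 V.

0.086 V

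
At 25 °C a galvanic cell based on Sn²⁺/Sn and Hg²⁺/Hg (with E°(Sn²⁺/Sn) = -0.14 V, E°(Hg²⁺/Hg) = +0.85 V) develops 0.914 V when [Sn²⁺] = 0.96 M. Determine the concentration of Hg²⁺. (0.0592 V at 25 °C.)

From the Nernst equation, log Q = n(E° − E)/0.0592 = 2(0.99 − 0.914)/0.0592 = 2.568, so Q = 369.
With Q = [Sn²⁺]/[Hg²⁺] and the known concentrations, [Hg²⁺] in the denominator gives [Hg²⁺] = 0.0026 M.

0.0026 M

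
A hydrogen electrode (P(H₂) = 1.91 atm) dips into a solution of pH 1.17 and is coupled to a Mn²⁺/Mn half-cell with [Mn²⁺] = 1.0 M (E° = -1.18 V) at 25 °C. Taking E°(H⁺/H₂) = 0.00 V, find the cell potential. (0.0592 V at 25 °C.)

The hydrogen couple is the cathode, so E°_cell = 1.18 V; n = 2.
[H⁺] = 10^(−1.17) = 0.068 M, and Q = [Mn²⁺]·P(H₂) / [H⁺]^2 = 418.
E = E° − (0.0592/2) log Q = 1.18 − (0.0592/2)(2.621) = 1.102 V.

1.10 V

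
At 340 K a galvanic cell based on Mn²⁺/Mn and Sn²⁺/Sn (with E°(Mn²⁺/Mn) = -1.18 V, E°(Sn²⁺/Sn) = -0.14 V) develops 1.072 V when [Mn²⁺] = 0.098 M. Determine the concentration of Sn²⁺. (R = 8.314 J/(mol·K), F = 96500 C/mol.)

0.87 M

From the Nernst equation, ln Q = nF(E° − E)/RT = 2×96500×(1.04 − 1.072)/(8.314×340) = -2.185, so Q = 0.112.
With Q = [Mn²⁺]/[Sn²⁺] and the known concentrations, [Sn²⁺] in the denominator gives [Sn²⁺] = 0.87 M.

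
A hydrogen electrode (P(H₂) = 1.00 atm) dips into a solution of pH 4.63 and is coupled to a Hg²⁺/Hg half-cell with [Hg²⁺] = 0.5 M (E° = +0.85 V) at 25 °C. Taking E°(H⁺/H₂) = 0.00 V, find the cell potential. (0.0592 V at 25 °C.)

The Hg²⁺/Hg couple is the cathode, so E°_cell = 0.85 V; n = 2.
[H⁺] = 10^(−4.63) = 2.3 × 10^-5 M, and Q = [H⁺]^2 / ([Hg²⁺]·P(H₂)) = 1.1 × 10^-9.
E = E° − (0.0592/2) log Q = 0.85 − (0.0592/2)(-8.959) = 1.115 V.

1.12 V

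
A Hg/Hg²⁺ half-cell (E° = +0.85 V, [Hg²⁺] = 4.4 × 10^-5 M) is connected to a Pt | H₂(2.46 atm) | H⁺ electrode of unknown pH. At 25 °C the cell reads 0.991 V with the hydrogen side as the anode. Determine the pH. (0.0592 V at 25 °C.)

pH = 4.36

E°_cell = 0.85 V and n = 2.
log Q = n(E° − E)/0.0592 = 2×(0.85 − 0.991)/0.0592 = -4.764.
With Q = [H⁺]^2 / ([Hg²⁺]·P(H₂)), solving for [H⁺] gives log[H⁺] = -4.365, so pH = 4.36.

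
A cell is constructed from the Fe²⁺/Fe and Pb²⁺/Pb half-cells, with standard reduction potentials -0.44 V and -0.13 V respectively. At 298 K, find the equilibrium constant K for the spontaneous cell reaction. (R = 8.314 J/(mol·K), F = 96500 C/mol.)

E°_cell = -0.13 − (-0.44) = 0.31 V, with n = 2 electrons transferred.
At equilibrium E = 0, so the Nernst equation gives ln K = nFE°/RT = (2)(96500)(0.31)/((8.314)(298)) = 24.15.
K = e^24.15 = 3.1 × 10^10.

3.1 × 10^10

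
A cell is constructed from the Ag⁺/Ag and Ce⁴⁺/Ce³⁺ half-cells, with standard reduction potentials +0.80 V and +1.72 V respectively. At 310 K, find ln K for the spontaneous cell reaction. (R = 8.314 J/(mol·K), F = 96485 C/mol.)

ln K = 34.4

E°_cell = +1.72 − (+0.80) = 0.92 V, with n = 1 electron transferred.
At equilibrium E = 0, so the Nernst equation gives ln K = nFE°/RT = (1)(96485)(0.92)/((8.314)(310)) = 34.44.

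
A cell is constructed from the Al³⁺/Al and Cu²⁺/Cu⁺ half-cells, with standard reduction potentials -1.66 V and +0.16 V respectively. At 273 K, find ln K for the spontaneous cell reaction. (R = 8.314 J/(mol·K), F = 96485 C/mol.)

ln K = 232.1

E°_cell = +0.16 − (-1.66) = 1.82 V, with n = 3 electrons transferred.
At equilibrium E = 0, so the Nernst equation gives ln K = nFE°/RT = (3)(96485)(1.82)/((8.314)(273)) = 232.10.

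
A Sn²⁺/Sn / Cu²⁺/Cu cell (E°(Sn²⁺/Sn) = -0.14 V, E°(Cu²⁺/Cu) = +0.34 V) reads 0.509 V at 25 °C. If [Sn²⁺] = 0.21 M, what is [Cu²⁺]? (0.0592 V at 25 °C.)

From the Nernst equation, log Q = n(E° − E)/0.0592 = 2(0.48 − 0.509)/0.0592 = -0.980, so Q = 0.105.
With Q = [Sn²⁺]/[Cu²⁺] and the known concentrations, [Cu²⁺] in the denominator gives [Cu²⁺] = 2.0 M.

2.0 M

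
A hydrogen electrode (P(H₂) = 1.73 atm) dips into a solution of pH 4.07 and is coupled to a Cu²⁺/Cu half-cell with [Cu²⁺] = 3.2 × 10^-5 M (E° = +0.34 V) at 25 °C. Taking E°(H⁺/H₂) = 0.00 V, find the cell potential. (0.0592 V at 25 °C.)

0.45 V

The Cu²⁺/Cu couple is the cathode, so E°_cell = 0.34 V; n = 2.
[H⁺] = 10^(−4.07) = 8.5 × 10^-5 M, and Q = [H⁺]^2 / ([Cu²⁺]·P(H₂)) = 1.31 × 10^-4.
E = E° − (0.0592/2) log Q = 0.34 − (0.0592/2)(-3.883) = 0.455 V.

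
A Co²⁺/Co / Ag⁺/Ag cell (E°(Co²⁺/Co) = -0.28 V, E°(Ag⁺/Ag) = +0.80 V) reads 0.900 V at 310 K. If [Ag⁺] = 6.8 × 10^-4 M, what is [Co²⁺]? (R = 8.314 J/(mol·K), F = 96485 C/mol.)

From the Nernst equation, ln Q = nF(E° − E)/RT = 2×96485×(1.08 − 0.900)/(8.314×310) = 13.477, so Q = 7.13 × 10^5.
With Q = [Co²⁺]/[Ag⁺]^2 and the known concentrations, [Co²⁺] in the numerator gives [Co²⁺] = 0.33 M.

0.33 M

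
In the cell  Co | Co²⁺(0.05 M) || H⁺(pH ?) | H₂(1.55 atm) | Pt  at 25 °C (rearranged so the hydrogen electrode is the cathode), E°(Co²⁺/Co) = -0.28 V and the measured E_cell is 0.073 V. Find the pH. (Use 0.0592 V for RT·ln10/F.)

pH = 4.05

E°_cell = 0.28 V and n = 2.
log Q = n(E° − E)/0.0592 = 2×(0.28 − 0.073)/0.0592 = 6.993.
With Q = [Co²⁺]·P(H₂) / [H⁺]^2, solving for [H⁺] gives log[H⁺] = -4.052, so pH = 4.05.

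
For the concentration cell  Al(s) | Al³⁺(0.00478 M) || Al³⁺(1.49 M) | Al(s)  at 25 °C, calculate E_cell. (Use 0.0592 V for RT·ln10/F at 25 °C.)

0.049 V

Both half-cells are Al³⁺/Al, so E°_cell = 0. The concentrated side is the cathode; the cell reaction moves Al³⁺ from high to low concentration with n = 3.
Q = [Al³⁺]_dilute/[Al³⁺]_conc = 0.00478/1.49 = 0.00321.
E = 0 − (0.0592/3) log Q = −(0.0592/3)(-2.494) = 0.0492 V.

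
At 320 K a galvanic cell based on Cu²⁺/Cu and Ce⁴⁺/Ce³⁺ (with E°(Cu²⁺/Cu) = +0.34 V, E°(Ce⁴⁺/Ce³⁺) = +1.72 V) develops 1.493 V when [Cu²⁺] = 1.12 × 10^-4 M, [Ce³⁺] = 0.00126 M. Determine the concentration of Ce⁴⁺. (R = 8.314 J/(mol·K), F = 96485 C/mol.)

8 × 10^-4 M

From the Nernst equation, ln Q = nF(E° − E)/RT = 2×96485×(1.38 − 1.493)/(8.314×320) = -8.196, so Q = 2.76 × 10^-4.
With Q = [Cu²⁺]·[Ce³⁺]^2/[Ce⁴⁺]^2 and the known concentrations, [Ce⁴⁺]^2 in the denominator gives [Ce⁴⁺] = 8 × 10^-4 M.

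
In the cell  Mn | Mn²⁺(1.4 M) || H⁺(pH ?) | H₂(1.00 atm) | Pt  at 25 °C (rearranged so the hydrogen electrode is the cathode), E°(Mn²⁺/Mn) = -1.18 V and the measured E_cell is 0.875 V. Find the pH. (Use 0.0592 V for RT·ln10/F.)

pH = 5.08

E°_cell = 1.18 V and n = 2.
log Q = n(E° − E)/0.0592 = 2×(1.18 − 0.875)/0.0592 = 10.304.
With Q = [Mn²⁺]·P(H₂) / [H⁺]^2, solving for [H⁺] gives log[H⁺] = -5.079, so pH = 5.08.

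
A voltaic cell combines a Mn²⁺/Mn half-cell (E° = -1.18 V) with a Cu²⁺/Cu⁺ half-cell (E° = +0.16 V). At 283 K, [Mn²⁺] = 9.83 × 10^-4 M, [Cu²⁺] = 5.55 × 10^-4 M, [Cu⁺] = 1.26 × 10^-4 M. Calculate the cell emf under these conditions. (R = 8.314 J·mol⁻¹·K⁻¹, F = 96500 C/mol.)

1.46 V

The Cu²⁺/Cu⁺ couple has the higher reduction potential and acts as the cathode, so E°_cell = +0.16 − (-1.18) = 1.34 V.
Balancing electrons gives n = 2; the reaction quotient is Q = [Mn²⁺]·[Cu⁺]^2/[Cu²⁺]^2 = 5.07 × 10^-5.
E = E° − (RT/nF) ln Q = 1.34 − (8.314×283)/(2×96500) × (-9.890) = 1.340 + 0.121 = 1.461 V.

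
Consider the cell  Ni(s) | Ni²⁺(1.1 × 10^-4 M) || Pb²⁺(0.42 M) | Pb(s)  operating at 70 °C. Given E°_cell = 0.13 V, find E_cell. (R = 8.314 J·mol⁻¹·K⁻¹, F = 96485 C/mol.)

0.252 V

Balancing electrons gives n = 2; the reaction quotient is Q = [Ni²⁺]/[Pb²⁺] = 2.62 × 10^-4.
E = E° − (RT/nF) ln Q = 0.13 − (8.314×343)/(2×96485) × (-8.248) = 0.130 + 0.122 = 0.252 V.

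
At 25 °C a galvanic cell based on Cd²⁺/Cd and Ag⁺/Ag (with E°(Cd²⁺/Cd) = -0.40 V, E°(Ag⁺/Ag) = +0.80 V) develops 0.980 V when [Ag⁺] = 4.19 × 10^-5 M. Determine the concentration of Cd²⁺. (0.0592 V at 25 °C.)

From the Nernst equation, log Q = n(E° − E)/0.0592 = 2(1.20 − 0.980)/0.0592 = 7.432, so Q = 2.71 × 10^7.
With Q = [Cd²⁺]/[Ag⁺]^2 and the known concentrations, [Cd²⁺] in the numerator gives [Cd²⁺] = 0.048 M.

0.048 M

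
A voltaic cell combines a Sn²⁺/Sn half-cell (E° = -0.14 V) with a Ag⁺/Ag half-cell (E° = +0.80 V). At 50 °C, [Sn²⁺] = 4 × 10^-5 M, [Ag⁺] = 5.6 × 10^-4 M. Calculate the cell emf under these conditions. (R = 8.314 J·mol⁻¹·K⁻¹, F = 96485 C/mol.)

0.873 V

The Ag⁺/Ag couple has the higher reduction potential and acts as the cathode, so E°_cell = +0.80 − (-0.14) = 0.94 V.
Balancing electrons gives n = 2; the reaction quotient is Q = [Sn²⁺]/[Ag⁺]^2 = 128.
E = E° − (RT/nF) ln Q = 0.94 − (8.314×323)/(2×96485) × (4.849) = 0.940 − 0.067 = 0.873 V.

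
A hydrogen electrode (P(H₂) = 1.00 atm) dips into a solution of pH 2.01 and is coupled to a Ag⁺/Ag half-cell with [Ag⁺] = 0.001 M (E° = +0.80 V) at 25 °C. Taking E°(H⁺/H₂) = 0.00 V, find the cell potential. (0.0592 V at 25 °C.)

0.74 V

The Ag⁺/Ag couple is the cathode, so E°_cell = 0.80 V; n = 2.
[H⁺] = 10^(−2.01) = 0.0098 M, and Q = [H⁺]^2 / ([Ag⁺]^2·P(H₂)) = 95.5.
E = E° − (0.0592/2) log Q = 0.80 − (0.0592/2)(1.980) = 0.741 V.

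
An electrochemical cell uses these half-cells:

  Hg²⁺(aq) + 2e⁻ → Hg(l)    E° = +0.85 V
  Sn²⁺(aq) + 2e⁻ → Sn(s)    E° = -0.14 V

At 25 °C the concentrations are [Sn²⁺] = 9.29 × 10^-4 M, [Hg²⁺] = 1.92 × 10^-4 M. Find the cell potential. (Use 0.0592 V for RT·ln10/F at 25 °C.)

The Hg²⁺/Hg couple has the higher reduction potential and acts as the cathode, so E°_cell = +0.85 − (-0.14) = 0.99 V.
Balancing electrons gives n = 2; the reaction quotient is Q = [Sn²⁺]/[Hg²⁺] = 4.84.
At 25 °C, E = E° − (0.0592/n) log Q = 0.99 − (0.0592/2)(0.685) = 0.990 − 0.020 = 0.970 V.

0.970 V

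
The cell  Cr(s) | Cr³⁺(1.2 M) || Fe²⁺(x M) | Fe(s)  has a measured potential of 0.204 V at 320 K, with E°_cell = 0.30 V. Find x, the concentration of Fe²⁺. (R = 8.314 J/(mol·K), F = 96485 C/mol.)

0.0011 M

From the Nernst equation, ln Q = nF(E° − E)/RT = 6×96485×(0.30 − 0.204)/(8.314×320) = 20.889, so Q = 1.18 × 10^9.
With Q = [Cr³⁺]^2/[Fe²⁺]^3 and the known concentrations, [Fe²⁺]^3 in the denominator gives [Fe²⁺] = 0.0011 M.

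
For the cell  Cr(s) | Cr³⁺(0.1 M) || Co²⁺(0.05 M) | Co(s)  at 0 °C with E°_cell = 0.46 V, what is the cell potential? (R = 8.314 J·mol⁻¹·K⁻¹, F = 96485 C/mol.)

0.443 V

Balancing electrons gives n = 6; the reaction quotient is Q = [Cr³⁺]^2/[Co²⁺]^3 = 80.0.
E = E° − (RT/nF) ln Q = 0.46 − (8.314×273)/(6×96485) × (4.382) = 0.460 − 0.017 = 0.443 V.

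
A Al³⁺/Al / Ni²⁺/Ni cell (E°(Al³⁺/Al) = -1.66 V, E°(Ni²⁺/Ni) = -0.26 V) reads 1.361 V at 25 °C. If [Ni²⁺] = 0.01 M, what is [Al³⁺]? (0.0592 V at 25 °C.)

0.095 M

From the Nernst equation, log Q = n(E° − E)/0.0592 = 6(1.40 − 1.361)/0.0592 = 3.953, so Q = 8970.
With Q = [Al³⁺]^2/[Ni²⁺]^3 and the known concentrations, [Al³⁺]^2 in the numerator gives [Al³⁺] = 0.095 M.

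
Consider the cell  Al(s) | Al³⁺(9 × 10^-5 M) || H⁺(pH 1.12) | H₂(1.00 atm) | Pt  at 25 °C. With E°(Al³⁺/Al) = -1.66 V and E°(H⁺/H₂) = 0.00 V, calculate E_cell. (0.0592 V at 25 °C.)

The hydrogen couple is the cathode, so E°_cell = 1.66 V; n = 6.
[H⁺] = 10^(−1.12) = 0.076 M, and Q = [Al³⁺]^2·P(H₂)^3 / [H⁺]^6 = 0.0425.
E = E° − (0.0592/6) log Q = 1.66 − (0.0592/6)(-1.372) = 1.674 V.

1.67 V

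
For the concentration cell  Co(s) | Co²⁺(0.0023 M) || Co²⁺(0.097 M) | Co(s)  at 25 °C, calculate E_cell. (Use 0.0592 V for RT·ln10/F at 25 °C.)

0.048 V

Both half-cells are Co²⁺/Co, so E°_cell = 0. The concentrated side is the cathode; the cell reaction moves Co²⁺ from high to low concentration with n = 2.
Q = [Co²⁺]_dilute/[Co²⁺]_conc = 0.0023/0.097 = 0.0237.
E = 0 − (0.0592/2) log Q = −(0.0592/2)(-1.625) = 0.0481 V.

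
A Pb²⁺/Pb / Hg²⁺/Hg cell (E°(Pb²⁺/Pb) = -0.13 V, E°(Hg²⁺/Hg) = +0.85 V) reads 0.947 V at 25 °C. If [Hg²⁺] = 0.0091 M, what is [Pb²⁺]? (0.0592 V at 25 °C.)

From the Nernst equation, log Q = n(E° − E)/0.0592 = 2(0.98 − 0.947)/0.0592 = 1.115, so Q = 13.0.
With Q = [Pb²⁺]/[Hg²⁺] and the known concentrations, [Pb²⁺] in the numerator gives [Pb²⁺] = 0.12 M.

0.12 M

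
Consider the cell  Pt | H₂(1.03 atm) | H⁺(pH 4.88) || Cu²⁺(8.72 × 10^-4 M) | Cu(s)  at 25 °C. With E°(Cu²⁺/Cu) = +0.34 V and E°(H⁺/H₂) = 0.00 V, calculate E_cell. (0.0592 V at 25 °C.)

0.54 V

The Cu²⁺/Cu couple is the cathode, so E°_cell = 0.34 V; n = 2.
[H⁺] = 10^(−4.88) = 1.3 × 10^-5 M, and Q = [H⁺]^2 / ([Cu²⁺]·P(H₂)) = 1.93 × 10^-7.
E = E° − (0.0592/2) log Q = 0.34 − (0.0592/2)(-6.713) = 0.539 V.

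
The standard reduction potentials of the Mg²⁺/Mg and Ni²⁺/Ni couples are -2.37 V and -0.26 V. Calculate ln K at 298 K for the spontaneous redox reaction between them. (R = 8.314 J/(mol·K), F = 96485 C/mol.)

E°_cell = -0.26 − (-2.37) = 2.11 V, with n = 2 electrons transferred.
At equilibrium E = 0, so the Nernst equation gives ln K = nFE°/RT = (2)(96485)(2.11)/((8.314)(298)) = 164.34.

ln K = 164.3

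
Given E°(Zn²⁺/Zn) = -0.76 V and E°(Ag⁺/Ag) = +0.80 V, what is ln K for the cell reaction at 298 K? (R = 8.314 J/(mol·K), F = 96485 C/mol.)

ln K = 121.5

E°_cell = +0.80 − (-0.76) = 1.56 V, with n = 2 electrons transferred.
At equilibrium E = 0, so the Nernst equation gives ln K = nFE°/RT = (2)(96485)(1.56)/((8.314)(298)) = 121.50.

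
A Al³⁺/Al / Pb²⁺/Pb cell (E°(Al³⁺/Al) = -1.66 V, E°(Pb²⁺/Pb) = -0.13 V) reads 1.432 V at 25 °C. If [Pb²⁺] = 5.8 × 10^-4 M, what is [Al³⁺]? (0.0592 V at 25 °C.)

From the Nernst equation, log Q = n(E° − E)/0.0592 = 6(1.53 − 1.432)/0.0592 = 9.932, so Q = 8.56 × 10^9.
With Q = [Al³⁺]^2/[Pb²⁺]^3 and the known concentrations, [Al³⁺]^2 in the numerator gives [Al³⁺] = 1.3 M.

1.3 M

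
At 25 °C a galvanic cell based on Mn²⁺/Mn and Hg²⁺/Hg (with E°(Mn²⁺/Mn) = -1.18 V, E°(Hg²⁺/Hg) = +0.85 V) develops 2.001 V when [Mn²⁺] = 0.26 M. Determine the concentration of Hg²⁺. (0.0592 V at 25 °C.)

0.027 M

From the Nernst equation, log Q = n(E° − E)/0.0592 = 2(2.03 − 2.001)/0.0592 = 0.980, so Q = 9.54.
With Q = [Mn²⁺]/[Hg²⁺] and the known concentrations, [Hg²⁺] in the denominator gives [Hg²⁺] = 0.027 M.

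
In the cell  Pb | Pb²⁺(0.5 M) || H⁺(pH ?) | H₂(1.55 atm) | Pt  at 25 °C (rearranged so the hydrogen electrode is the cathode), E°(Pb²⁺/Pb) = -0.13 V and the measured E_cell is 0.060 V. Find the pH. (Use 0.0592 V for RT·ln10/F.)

E°_cell = 0.13 V and n = 2.
log Q = n(E° − E)/0.0592 = 2×(0.13 − 0.060)/0.0592 = 2.365.
With Q = [Pb²⁺]·P(H₂) / [H⁺]^2, solving for [H⁺] gives log[H⁺] = -1.238, so pH = 1.24.

pH = 1.24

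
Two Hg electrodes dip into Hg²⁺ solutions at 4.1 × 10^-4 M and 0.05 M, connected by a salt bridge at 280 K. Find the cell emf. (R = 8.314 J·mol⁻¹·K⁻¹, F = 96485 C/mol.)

Both half-cells are Hg²⁺/Hg, so E°_cell = 0. The concentrated side is the cathode; the cell reaction moves Hg²⁺ from high to low concentration with n = 2.
Q = [Hg²⁺]_dilute/[Hg²⁺]_conc = 4.1 × 10^-4/0.05 = 0.00820.
E = 0 − (RT/nF) ln Q = −((8.314×280)/(2×96485))(-4.804) = 0.0580 V.

0.058 V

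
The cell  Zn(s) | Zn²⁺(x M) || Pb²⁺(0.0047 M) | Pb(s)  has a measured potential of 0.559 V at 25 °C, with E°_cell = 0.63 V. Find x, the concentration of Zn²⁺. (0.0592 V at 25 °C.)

From the Nernst equation, log Q = n(E° − E)/0.0592 = 2(0.63 − 0.559)/0.0592 = 2.399, so Q = 250.
With Q = [Zn²⁺]/[Pb²⁺] and the known concentrations, [Zn²⁺] in the numerator gives [Zn²⁺] = 1.2 M.

1.2 M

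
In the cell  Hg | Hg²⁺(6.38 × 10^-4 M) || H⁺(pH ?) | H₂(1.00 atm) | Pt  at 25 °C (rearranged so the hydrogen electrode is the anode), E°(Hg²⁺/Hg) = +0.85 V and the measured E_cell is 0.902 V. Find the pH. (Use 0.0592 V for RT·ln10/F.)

E°_cell = 0.85 V and n = 2.
log Q = n(E° − E)/0.0592 = 2×(0.85 − 0.902)/0.0592 = -1.757.
With Q = [H⁺]^2 / ([Hg²⁺]·P(H₂)), solving for [H⁺] gives log[H⁺] = -2.476, so pH = 2.48.

pH = 2.48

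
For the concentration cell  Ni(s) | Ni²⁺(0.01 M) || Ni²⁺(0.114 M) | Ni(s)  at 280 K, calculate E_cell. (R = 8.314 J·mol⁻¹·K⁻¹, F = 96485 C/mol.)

Both half-cells are Ni²⁺/Ni, so E°_cell = 0. The concentrated side is the cathode; the cell reaction moves Ni²⁺ from high to low concentration with n = 2.
Q = [Ni²⁺]_dilute/[Ni²⁺]_conc = 0.01/0.114 = 0.0877.
E = 0 − (RT/nF) ln Q = −((8.314×280)/(2×96485))(-2.434) = 0.0294 V.

0.029 V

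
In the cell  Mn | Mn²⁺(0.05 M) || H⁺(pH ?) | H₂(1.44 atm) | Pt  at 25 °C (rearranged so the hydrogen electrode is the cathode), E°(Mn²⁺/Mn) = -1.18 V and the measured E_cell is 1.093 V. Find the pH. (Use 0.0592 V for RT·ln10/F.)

pH = 2.04

E°_cell = 1.18 V and n = 2.
log Q = n(E° − E)/0.0592 = 2×(1.18 − 1.093)/0.0592 = 2.939.
With Q = [Mn²⁺]·P(H₂) / [H⁺]^2, solving for [H⁺] gives log[H⁺] = -2.041, so pH = 2.04.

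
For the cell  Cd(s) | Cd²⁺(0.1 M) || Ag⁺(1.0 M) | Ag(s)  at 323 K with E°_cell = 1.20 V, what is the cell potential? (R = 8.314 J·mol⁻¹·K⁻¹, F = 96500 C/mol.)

Balancing electrons gives n = 2; the reaction quotient is Q = [Cd²⁺]/[Ag⁺]^2 = 0.100.
E = E° − (RT/nF) ln Q = 1.20 − (8.314×323)/(2×96500) × (-2.303) = 1.200 + 0.032 = 1.232 V.

1.23 V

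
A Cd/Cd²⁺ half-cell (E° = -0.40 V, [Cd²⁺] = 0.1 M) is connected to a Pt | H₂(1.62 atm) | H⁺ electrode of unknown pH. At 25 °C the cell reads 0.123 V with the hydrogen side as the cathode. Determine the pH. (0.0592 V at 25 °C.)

pH = 5.07

E°_cell = 0.40 V and n = 2.
log Q = n(E° − E)/0.0592 = 2×(0.40 − 0.123)/0.0592 = 9.358.
With Q = [Cd²⁺]·P(H₂) / [H⁺]^2, solving for [H⁺] gives log[H⁺] = -5.074, so pH = 5.07.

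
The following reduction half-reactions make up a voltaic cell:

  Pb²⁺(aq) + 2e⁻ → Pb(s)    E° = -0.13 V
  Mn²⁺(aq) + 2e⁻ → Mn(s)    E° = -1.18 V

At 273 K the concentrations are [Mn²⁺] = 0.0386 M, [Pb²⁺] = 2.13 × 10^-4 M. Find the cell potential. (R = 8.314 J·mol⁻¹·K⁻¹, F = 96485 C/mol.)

0.989 V

The Pb²⁺/Pb couple has the higher reduction potential and acts as the cathode, so E°_cell = -0.13 − (-1.18) = 1.05 V.
Balancing electrons gives n = 2; the reaction quotient is Q = [Mn²⁺]/[Pb²⁺] = 181.
E = E° − (RT/nF) ln Q = 1.05 − (8.314×273)/(2×96485) × (5.200) = 1.050 − 0.061 = 0.989 V.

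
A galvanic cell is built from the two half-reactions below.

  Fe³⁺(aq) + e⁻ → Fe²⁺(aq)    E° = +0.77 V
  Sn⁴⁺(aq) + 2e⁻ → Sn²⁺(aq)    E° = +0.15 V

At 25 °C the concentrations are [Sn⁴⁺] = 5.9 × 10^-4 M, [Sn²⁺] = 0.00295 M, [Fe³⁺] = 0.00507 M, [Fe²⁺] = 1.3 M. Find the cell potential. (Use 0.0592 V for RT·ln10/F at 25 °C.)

0.498 V

The Fe³⁺/Fe²⁺ couple has the higher reduction potential and acts as the cathode, so E°_cell = +0.77 − (+0.15) = 0.62 V.
Balancing electrons gives n = 2; the reaction quotient is Q = [Sn⁴⁺]·[Fe²⁺]^2/([Sn²⁺]·[Fe³⁺]^2) = 1.31 × 10^4.
At 25 °C, E = E° − (0.0592/n) log Q = 0.62 − (0.0592/2)(4.119) = 0.620 − 0.122 = 0.498 V.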